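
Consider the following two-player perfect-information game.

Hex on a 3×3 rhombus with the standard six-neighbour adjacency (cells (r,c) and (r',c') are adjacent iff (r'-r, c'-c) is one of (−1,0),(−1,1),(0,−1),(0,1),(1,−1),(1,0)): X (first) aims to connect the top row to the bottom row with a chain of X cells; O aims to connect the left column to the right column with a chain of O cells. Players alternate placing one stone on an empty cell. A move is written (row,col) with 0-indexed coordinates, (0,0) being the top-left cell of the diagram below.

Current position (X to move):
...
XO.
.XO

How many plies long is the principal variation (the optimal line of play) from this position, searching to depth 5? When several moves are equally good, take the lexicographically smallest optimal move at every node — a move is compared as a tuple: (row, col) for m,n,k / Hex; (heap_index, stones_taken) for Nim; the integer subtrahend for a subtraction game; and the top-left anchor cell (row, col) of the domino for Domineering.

p1 X@[.../XO./.XO]: (0,0)[X../XO./.XO]-1 (0,1)[.X./XO./.XO]-1 (0,2)[..X/XO./.XO]+1* (1,2)[.../XOX/.XO]+1 (2,0)[.../XO./XXO]+1
p2 O@[..X/XO./.XO]: (0,0)[O.X/XO./.XO]-1* (0,1)[.OX/XO./.XO]-1 (1,2)[..X/XOO/.XO]-1 (2,0)[..X/XO./OXO]-1
p3 X@[O.X/XO./.XO]: (0,1)[OXX/XO./.XO]+1* (1,2)[O.X/XOX/.XO]+1 (2,0)[O.X/XO./XXO]+1
p4 O@[OXX/XO./.XO]: (1,2)[OXX/XOO/.XO]-1* (2,0)[OXX/XO./OXO]-1
p5 X@[OXX/XOO/.XO]: (2,0)[OXX/XOO/XXO]+1*
p6 O@[OXX/XOO/XXO] terminal -1; root [.../XO./.XO] d5

PV length from [.../XO./.XO]: 5 plies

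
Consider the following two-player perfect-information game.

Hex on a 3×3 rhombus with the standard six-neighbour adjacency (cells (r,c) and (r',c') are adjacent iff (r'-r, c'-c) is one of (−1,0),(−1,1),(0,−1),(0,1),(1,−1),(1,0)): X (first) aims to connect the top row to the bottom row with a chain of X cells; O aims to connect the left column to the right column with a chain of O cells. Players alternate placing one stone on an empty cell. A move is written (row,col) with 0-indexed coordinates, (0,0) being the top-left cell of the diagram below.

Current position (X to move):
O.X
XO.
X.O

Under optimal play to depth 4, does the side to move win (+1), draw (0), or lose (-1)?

[O.X/XO./X.O] X move#1: (0,1):+1/OXX/XO./X.O*, (1,2):+1/O.X/XOX/X.O, (2,1):+1/O.X/XO./XXO
[OXX/XO./X.O] end (terminal -1, O#2); searched O.X/XO./X.O to 4

value(O.X/XO./X.O, X) = +1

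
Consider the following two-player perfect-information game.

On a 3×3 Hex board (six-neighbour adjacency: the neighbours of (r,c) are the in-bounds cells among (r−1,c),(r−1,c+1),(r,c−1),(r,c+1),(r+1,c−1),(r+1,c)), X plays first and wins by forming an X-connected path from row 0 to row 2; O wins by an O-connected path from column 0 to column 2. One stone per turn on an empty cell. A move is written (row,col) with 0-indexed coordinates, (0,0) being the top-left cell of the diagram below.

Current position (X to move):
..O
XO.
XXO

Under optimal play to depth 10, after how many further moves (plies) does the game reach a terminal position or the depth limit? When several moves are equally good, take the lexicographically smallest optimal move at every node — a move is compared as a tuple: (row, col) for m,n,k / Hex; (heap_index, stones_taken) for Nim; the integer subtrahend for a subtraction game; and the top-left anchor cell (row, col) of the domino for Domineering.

ply 1, X at ..O/XO./XXO | (0,0)=+1→X.O/XO./XXO*; (0,1)=+1→.XO/XO./XXO; (1,2)=+1→..O/XOX/XXO
ply 2: X.O/XO./XXO is terminal -1 (O); from ..O/XO./XXO depth 10

PV length from [..O/XO./XXO]: 1 ply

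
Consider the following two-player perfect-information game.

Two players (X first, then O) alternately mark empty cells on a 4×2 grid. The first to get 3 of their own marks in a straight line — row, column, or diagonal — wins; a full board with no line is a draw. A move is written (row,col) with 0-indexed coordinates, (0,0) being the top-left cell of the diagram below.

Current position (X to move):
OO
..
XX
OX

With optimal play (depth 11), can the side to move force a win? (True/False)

X winning at [OO/../XX/OX]: True

p1 X@[OO/../XX/OX]: (1,0)[OO/X./XX/OX]+0 (1,1)[OO/.X/XX/OX]+1*
p2 O@[OO/.X/XX/OX] terminal -1; root [OO/../XX/OX] d11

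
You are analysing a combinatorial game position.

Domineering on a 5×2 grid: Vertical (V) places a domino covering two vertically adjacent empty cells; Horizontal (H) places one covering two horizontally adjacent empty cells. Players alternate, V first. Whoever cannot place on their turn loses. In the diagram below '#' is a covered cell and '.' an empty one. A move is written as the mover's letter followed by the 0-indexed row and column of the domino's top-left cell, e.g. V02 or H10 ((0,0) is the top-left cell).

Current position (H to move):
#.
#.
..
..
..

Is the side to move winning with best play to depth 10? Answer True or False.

H winning at [#./#./../../..]: True

[#./#./../../..] H move#1: H20:-1/#./#./##/../.., H30:+1/#./#./../##/..*, H40:-1/#./#./../../##
[#./#./../##/..] V move#2: V01:-1/##/##/../##/..*, V11:-1/#./##/.#/##/..
[##/##/../##/..] H move#3: H20:+1/##/##/##/##/..*, H40:+1/##/##/../##/##
[##/##/##/##/..] end (terminal -1, V#4); searched #./#./../../.. to 10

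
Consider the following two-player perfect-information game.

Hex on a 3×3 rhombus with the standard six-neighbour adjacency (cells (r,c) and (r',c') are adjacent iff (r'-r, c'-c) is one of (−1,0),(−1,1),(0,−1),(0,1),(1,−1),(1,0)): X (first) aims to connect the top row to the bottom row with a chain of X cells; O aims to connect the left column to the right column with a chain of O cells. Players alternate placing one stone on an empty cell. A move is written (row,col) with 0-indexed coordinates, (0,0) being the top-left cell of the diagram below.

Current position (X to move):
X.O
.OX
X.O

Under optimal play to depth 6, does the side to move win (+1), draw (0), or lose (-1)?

p1 X@[X.O/.OX/X.O]: (0,1)[XXO/.OX/X.O]-1 (1,0)[X.O/XOX/X.O]+1* (2,1)[X.O/.OX/XXO]-1
p2 O@[X.O/XOX/X.O] terminal -1; root [X.O/.OX/X.O] d6

value(X.O/.OX/X.O, X) = +1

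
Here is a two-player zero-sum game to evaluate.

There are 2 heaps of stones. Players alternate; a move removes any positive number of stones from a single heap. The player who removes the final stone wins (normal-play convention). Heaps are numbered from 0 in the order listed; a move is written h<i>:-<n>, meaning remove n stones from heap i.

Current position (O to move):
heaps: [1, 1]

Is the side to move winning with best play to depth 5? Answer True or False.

O winning at [(1,1)]: False

p1 O@[(1,1)]: h0:-1[(0,1)]-1* h1:-1[(1,0)]-1
p2 X@[(0,1)]: h1:-1[(0,0)]+1*
p3 O@[(0,0)] terminal -1; root [(1,1)] d5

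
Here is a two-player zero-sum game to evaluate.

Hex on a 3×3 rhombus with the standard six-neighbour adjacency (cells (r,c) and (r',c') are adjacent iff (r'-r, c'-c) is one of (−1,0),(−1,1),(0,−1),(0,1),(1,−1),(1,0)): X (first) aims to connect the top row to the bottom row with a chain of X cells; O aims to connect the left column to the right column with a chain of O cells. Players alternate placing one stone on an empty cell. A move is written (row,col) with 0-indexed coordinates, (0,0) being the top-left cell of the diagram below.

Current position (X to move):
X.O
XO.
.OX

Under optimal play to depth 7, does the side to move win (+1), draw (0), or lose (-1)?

value(X.O/XO./.OX, X) = +1

p1 X@[X.O/XO./.OX]: (0,1)[XXO/XO./.OX]-1 (1,2)[X.O/XOX/.OX]-1 (2,0)[X.O/XO./XOX]+1*
p2 O@[X.O/XO./XOX] terminal -1; root [X.O/XO./.OX] d7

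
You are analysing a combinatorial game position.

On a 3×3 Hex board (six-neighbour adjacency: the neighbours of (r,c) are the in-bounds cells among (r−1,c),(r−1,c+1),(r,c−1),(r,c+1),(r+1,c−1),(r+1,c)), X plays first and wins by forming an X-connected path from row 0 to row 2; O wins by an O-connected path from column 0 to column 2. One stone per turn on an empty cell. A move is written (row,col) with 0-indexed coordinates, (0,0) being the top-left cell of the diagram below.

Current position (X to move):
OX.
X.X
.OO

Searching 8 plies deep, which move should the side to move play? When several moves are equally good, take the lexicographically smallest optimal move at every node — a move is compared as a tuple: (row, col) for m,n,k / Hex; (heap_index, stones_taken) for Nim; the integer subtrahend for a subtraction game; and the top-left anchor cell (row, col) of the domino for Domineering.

p1 X@[OX./X.X/.OO]: (0,2)[OXX/X.X/.OO]-1 (1,1)[OX./XXX/.OO]-1 (2,0)[OX./X.X/XOO]+1*
p2 O@[OX./X.X/XOO] terminal -1; root [OX./X.X/.OO] d8

X's best at [OX./X.X/.OO]: (2,0)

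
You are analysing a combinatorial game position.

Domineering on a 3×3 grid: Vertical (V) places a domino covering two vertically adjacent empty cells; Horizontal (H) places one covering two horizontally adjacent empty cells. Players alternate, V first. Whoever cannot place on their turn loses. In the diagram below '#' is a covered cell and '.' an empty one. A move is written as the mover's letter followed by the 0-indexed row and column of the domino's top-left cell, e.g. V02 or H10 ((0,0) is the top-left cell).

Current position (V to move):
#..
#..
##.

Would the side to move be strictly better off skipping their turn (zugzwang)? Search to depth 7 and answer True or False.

zugzwang(#../#../##., V) = False

p1 V@[#../#../##.]: V01[##./##./##.]+1* V02[#.#/#.#/##.]+1 V12[#../#.#/###]-1
p2 H@[##./##./##.] terminal -1; root [#../#../##.] d7
if V skipped the turn, H would face:
~ p1 H@[#../#../##.]: H01[###/#../##.]-1 H11[#../###/##.]+1*
~ p2 V@[#../###/##.] terminal -1; root [#../#../##.] d7
compare (V): move=+1 vs pass=-1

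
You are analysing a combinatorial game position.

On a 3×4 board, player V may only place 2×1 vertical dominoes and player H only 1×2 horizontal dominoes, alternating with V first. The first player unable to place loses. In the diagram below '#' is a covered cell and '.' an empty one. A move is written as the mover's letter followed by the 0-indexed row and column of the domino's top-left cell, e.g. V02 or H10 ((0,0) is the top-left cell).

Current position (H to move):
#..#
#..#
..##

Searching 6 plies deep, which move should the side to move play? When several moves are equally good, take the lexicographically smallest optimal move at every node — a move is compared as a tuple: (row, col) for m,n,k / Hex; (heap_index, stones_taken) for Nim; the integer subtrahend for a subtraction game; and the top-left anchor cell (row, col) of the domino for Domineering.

H's best at [#..#/#..#/..##]: H11

[#..#/#..#/..##] H move#1: H01:-1/####/#..#/..##, H11:+1/#..#/####/..##*, H20:-1/#..#/#..#/####
[#..#/####/..##] end (terminal -1, V#2); searched #..#/#..#/..## to 6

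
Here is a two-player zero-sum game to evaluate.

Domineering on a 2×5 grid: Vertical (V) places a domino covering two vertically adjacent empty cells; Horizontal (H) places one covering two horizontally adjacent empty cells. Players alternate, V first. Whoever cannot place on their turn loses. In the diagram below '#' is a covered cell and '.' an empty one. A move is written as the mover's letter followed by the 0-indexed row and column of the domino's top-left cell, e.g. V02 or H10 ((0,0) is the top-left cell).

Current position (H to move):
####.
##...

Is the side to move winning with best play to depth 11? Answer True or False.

[####./##...] H move#1: H12:-1/####./####., H13:+1/####./##.##*
[####./##.##] end (terminal -1, V#2); searched ####./##... to 11

H winning at [####./##...]: True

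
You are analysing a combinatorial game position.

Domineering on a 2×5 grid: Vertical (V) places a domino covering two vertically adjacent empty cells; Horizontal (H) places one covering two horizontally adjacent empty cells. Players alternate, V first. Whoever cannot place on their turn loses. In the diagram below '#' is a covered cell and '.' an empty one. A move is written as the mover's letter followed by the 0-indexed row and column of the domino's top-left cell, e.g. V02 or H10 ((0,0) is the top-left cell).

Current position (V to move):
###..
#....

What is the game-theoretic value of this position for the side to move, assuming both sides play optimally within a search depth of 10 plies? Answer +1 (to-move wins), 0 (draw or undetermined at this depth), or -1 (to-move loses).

value(###../#...., V) = +1

ply 1, V at ###../#.... | V03=+1→####./#..#.*; V04=-1→###.#/#...#
ply 2, H at ####./#..#. | H11=-1→####./####.*
ply 3, V at ####./####. | V04=+1→#####/#####*
ply 4: #####/##### is terminal -1 (H); from ###../#.... depth 10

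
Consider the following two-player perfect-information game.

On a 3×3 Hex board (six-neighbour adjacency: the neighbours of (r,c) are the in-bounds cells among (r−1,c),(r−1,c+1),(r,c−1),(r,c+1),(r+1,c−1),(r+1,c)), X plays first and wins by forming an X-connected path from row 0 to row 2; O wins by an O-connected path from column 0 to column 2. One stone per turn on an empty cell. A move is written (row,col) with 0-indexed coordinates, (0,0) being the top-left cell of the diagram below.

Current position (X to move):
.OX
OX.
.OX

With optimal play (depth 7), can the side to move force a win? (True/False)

X winning at [.OX/OX./.OX]: True

ply 1, X at .OX/OX./.OX | (0,0)=+1→XOX/OX./.OX*; (1,2)=+1→.OX/OXX/.OX; (2,0)=+1→.OX/OX./XOX
ply 2, O at XOX/OX./.OX | (1,2)=-1→XOX/OXO/.OX*; (2,0)=-1→XOX/OX./OOX
ply 3, X at XOX/OXO/.OX | (2,0)=+1→XOX/OXO/XOX*
ply 4: XOX/OXO/XOX is terminal -1 (O); from .OX/OX./.OX depth 7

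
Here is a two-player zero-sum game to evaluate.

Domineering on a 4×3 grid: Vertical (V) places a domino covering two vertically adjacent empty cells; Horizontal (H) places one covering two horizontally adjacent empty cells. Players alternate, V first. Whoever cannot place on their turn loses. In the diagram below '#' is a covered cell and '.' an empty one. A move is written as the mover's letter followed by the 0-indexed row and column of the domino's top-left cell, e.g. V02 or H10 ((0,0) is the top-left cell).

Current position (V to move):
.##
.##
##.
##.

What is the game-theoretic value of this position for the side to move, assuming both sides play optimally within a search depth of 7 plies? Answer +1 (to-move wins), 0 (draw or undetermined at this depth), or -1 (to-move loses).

ply 1, V at .##/.##/##./##. | V00=+1→###/###/##./##.*; V22=+1→.##/.##/###/###
ply 2: ###/###/##./##. is terminal -1 (H); from .##/.##/##./##. depth 7

value(.##/.##/##./##., V) = +1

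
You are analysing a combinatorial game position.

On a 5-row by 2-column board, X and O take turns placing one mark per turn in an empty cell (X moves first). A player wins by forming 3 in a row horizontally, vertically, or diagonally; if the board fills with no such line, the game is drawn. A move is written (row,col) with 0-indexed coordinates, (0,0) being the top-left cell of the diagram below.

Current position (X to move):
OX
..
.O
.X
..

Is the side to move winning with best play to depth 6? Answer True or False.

p1 X@[OX/../.O/.X/..]: (1,0)[OX/X./.O/.X/..]+0* (1,1)[OX/.X/.O/.X/..]+0 (2,0)[OX/../XO/.X/..]+0 (3,0)[OX/../.O/XX/..]+0 (4,0)[OX/../.O/.X/X.]+0 (4,1)[OX/../.O/.X/.X]+0
p2 O@[OX/X./.O/.X/..]: (1,1)[OX/XO/.O/.X/..]+0* (2,0)[OX/X./OO/.X/..]+0 (3,0)[OX/X./.O/OX/..]+0 (4,0)[OX/X./.O/.X/O.]+0 (4,1)[OX/X./.O/.X/.O]+0
p3 X@[OX/XO/.O/.X/..]: (2,0)[OX/XO/XO/.X/..]+0* (3,0)[OX/XO/.O/XX/..]+0 (4,0)[OX/XO/.O/.X/X.]+0 (4,1)[OX/XO/.O/.X/.X]+0
p4 O@[OX/XO/XO/.X/..]: (3,0)[OX/XO/XO/OX/..]+0* (4,0)[OX/XO/XO/.X/O.]-1 (4,1)[OX/XO/XO/.X/.O]-1
p5 X@[OX/XO/XO/OX/..]: (4,0)[OX/XO/XO/OX/X.]+0* (4,1)[OX/XO/XO/OX/.X]+0
p6 O@[OX/XO/XO/OX/X.]: (4,1)[OX/XO/XO/OX/XO]+0*
p7 X@[OX/XO/XO/OX/XO] terminal +0; root [OX/../.O/.X/..] d6

X winning at [OX/../.O/.X/..]: False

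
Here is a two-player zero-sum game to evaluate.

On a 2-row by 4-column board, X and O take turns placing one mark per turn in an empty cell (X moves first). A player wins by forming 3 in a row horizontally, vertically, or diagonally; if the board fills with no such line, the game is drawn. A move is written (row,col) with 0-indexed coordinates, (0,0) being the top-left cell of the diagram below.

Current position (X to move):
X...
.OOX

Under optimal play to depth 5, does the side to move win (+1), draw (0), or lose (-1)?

value(X.../.OOX, X) = 0

ply 1, X at X.../.OOX | (0,1)=-1→XX../.OOX; (0,2)=-1→X.X./.OOX; (0,3)=-1→X..X/.OOX; (1,0)=+0→X.../XOOX*
ply 2, O at X.../XOOX | (0,1)=+0→XO../XOOX*; (0,2)=+0→X.O./XOOX; (0,3)=+0→X..O/XOOX
ply 3, X at XO../XOOX | (0,2)=+0→XOX./XOOX*; (0,3)=+0→XO.X/XOOX
ply 4, O at XOX./XOOX | (0,3)=+0→XOXO/XOOX*
ply 5: XOXO/XOOX is terminal +0 (X); from X.../.OOX depth 5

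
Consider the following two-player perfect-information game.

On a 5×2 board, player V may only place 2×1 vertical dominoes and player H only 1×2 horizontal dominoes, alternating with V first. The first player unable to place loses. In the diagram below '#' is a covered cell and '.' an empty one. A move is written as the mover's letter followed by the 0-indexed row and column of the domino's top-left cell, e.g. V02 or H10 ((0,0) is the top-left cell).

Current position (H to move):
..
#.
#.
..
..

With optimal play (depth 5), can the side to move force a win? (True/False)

H winning at [../#./#./../..]: True

[../#./#./../..] H move#1: H00:-1/##/#./#./../.., H30:+1/../#./#./##/..*, H40:+1/../#./#./../##
[../#./#./##/..] V move#2: V01:-1/.#/##/#./##/..*, V11:-1/../##/##/##/..
[.#/##/#./##/..] H move#3: H40:+1/.#/##/#./##/##*
[.#/##/#./##/##] end (terminal -1, V#4); searched ../#./#./../.. to 5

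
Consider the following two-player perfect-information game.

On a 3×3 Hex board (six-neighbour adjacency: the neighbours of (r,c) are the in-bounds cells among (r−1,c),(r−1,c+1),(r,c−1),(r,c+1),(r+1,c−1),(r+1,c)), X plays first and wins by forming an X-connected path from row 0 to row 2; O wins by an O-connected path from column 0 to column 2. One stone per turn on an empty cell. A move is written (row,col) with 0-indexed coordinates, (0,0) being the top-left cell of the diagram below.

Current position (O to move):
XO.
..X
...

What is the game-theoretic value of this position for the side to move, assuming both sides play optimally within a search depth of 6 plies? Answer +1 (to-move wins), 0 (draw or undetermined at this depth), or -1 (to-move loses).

ply 1, O at XO./..X/... | (0,2)=-1→XOO/..X/...*; (1,0)=-1→XO./O.X/...; (1,1)=-1→XO./.OX/...; (2,0)=-1→XO./..X/O..; (2,1)=-1→XO./..X/.O.; (2,2)=-1→XO./..X/..O
ply 2, X at XOO/..X/... | (1,0)=+1→XOO/X.X/...*; (1,1)=-1→XOO/.XX/...; (2,0)=-1→XOO/..X/X..; (2,1)=-1→XOO/..X/.X.; (2,2)=-1→XOO/..X/..X
ply 3, O at XOO/X.X/... | (1,1)=-1→XOO/XOX/...*; (2,0)=-1→XOO/X.X/O..; (2,1)=-1→XOO/X.X/.O.; (2,2)=-1→XOO/X.X/..O
ply 4, X at XOO/XOX/... | (2,0)=+1→XOO/XOX/X..*; (2,1)=-1→XOO/XOX/.X.; (2,2)=-1→XOO/XOX/..X
ply 5: XOO/XOX/X.. is terminal -1 (O); from XO./..X/... depth 6

value(XO./..X/..., O) = -1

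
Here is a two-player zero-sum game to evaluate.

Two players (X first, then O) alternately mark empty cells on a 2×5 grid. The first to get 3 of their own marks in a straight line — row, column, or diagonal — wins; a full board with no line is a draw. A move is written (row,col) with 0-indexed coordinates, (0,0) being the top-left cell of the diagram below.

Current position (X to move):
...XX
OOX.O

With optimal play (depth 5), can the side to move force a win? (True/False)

ply 1, X at ...XX/OOX.O | (0,0)=+0→X..XX/OOX.O; (0,1)=+0→.X.XX/OOX.O; (0,2)=+1→..XXX/OOX.O*; (1,3)=+0→...XX/OOXXO
ply 2: ..XXX/OOX.O is terminal -1 (O); from ...XX/OOX.O depth 5

X winning at [...XX/OOX.O]: True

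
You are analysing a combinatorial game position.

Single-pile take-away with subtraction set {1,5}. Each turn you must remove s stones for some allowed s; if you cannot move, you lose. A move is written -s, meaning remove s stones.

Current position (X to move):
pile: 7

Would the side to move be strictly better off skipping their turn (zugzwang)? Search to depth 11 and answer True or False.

[7] X move#1: -1:+1/6*, -5:+1/2
[6] O move#2: -1:-1/5*, -5:-1/1
[5] X move#3: -1:+1/4*, -5:+1/0
[4] O move#4: -1:-1/3*
[3] X move#5: -1:+1/2*
[2] O move#6: -1:-1/1*
[1] X move#7: -1:+1/0*
[0] end (terminal -1, O#8); searched 7 to 11
suppose X passes — search the same position with O to move:
pass> [7] O move#1: -1:+1/6*, -5:+1/2
pass> [6] X move#2: -1:-1/5*, -5:-1/1
pass> [5] O move#3: -1:+1/4*, -5:+1/0
pass> [4] X move#4: -1:-1/3*
pass> [3] O move#5: -1:+1/2*
pass> [2] X move#6: -1:-1/1*
pass> [1] O move#7: -1:+1/0*
pass> [0] end (terminal -1, X#8); searched 7 to 11
for X: play +1, pass -1

zugzwang(7, X) = False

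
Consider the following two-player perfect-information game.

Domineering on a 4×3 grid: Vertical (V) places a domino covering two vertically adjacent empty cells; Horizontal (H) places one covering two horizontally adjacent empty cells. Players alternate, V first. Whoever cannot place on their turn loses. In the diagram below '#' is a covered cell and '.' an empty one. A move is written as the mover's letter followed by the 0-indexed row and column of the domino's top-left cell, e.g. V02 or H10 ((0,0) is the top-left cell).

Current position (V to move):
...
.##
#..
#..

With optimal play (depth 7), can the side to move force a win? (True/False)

V winning at [.../.##/#../#..]: True

ply 1, V at .../.##/#../#.. | V00=-1→#../###/#../#..; V21=+1→.../.##/##./##.*; V22=+1→.../.##/#.#/#.#
ply 2, H at .../.##/##./##. | H00=-1→##./.##/##./##.*; H01=-1→.##/.##/##./##.
ply 3, V at ##./.##/##./##. | V22=+1→##./.##/###/###*
ply 4: ##./.##/###/### is terminal -1 (H); from .../.##/#../#.. depth 7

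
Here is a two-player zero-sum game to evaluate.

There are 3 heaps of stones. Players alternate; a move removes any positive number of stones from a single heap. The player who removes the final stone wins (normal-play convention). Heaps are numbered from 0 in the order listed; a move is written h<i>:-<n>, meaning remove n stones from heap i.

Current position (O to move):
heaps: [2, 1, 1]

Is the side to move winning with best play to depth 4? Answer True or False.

p1 O@[(2,1,1)]: h0:-1[(1,1,1)]-1 h0:-2[(0,1,1)]+1* h1:-1[(2,0,1)]-1 h2:-1[(2,1,0)]-1
p2 X@[(0,1,1)]: h1:-1[(0,0,1)]-1* h2:-1[(0,1,0)]-1
p3 O@[(0,0,1)]: h2:-1[(0,0,0)]+1*
p4 X@[(0,0,0)] terminal -1; root [(2,1,1)] d4

O winning at [(2,1,1)]: True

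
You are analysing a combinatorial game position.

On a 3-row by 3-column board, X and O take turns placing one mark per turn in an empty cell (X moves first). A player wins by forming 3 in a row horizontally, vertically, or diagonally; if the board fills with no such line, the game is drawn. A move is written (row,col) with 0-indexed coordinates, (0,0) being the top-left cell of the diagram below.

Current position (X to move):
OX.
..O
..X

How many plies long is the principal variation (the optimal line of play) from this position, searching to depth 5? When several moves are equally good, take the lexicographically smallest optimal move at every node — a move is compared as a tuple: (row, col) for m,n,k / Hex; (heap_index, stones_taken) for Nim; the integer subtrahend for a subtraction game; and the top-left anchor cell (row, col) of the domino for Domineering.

PV length from [OX./..O/..X]: 5 plies

[OX./..O/..X] X move#1: (0,2):-1/OXX/..O/..X, (1,0):+0/OX./X.O/..X, (1,1):+0/OX./.XO/..X, (2,0):+0/OX./..O/X.X, (2,1):+1/OX./..O/.XX*
[OX./..O/.XX] O move#2: (0,2):-1/OXO/..O/.XX*, (1,0):-1/OX./O.O/.XX, (1,1):-1/OX./.OO/.XX, (2,0):-1/OX./..O/OXX
[OXO/..O/.XX] X move#3: (1,0):+1/OXO/X.O/.XX*, (1,1):+1/OXO/.XO/.XX, (2,0):+1/OXO/..O/XXX
[OXO/X.O/.XX] O move#4: (1,1):-1/OXO/XOO/.XX*, (2,0):-1/OXO/X.O/OXX
[OXO/XOO/.XX] X move#5: (2,0):+1/OXO/XOO/XXX*
[OXO/XOO/XXX] end (terminal -1, O#6); searched OX./..O/..X to 5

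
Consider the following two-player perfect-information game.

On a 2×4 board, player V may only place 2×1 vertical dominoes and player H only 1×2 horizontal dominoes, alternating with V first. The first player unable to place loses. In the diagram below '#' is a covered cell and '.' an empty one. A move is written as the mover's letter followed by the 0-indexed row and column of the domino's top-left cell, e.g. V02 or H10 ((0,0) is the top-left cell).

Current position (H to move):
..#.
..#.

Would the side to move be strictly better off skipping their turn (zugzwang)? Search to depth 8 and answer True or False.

p1 H@[..#./..#.]: H00[###./..#.]+1* H10[..#./###.]+1
p2 V@[###./..#.]: V03[####/..##]-1*
p3 H@[####/..##]: H10[####/####]+1*
p4 V@[####/####] terminal -1; root [..#./..#.] d8
pass branch (V moves first from the same position):
  | p1 V@[..#./..#.]: V00[#.#./#.#.]+1* V01[.##./.##.]+1 V03[..##/..##]-1
  | p2 H@[#.#./#.#.] terminal -1; root [..#./..#.] d8
H moving scores +1; H passing scores -1

zugzwang(..#./..#., H) = False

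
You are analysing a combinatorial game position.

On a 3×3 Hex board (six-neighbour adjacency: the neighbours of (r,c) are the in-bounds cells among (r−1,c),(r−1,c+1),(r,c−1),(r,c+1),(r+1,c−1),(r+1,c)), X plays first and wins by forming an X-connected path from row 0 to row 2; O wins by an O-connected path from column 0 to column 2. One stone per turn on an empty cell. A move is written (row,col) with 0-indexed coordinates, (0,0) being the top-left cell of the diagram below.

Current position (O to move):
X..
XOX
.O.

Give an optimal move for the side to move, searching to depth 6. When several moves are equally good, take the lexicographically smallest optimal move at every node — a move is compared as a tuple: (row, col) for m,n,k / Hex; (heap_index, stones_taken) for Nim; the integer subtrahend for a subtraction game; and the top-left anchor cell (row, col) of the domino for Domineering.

O's best at [X../XOX/.O.]: (2,0)

[X../XOX/.O.] O move#1: (0,1):-1/XO./XOX/.O., (0,2):-1/X.O/XOX/.O., (2,0):+1/X../XOX/OO.*, (2,2):-1/X../XOX/.OO
[X../XOX/OO.] X move#2: (0,1):-1/XX./XOX/OO.*, (0,2):-1/X.X/XOX/OO., (2,2):-1/X../XOX/OOX
[XX./XOX/OO.] O move#3: (0,2):+1/XXO/XOX/OO.*, (2,2):+1/XX./XOX/OOO
[XXO/XOX/OO.] end (terminal -1, X#4); searched X../XOX/.O. to 6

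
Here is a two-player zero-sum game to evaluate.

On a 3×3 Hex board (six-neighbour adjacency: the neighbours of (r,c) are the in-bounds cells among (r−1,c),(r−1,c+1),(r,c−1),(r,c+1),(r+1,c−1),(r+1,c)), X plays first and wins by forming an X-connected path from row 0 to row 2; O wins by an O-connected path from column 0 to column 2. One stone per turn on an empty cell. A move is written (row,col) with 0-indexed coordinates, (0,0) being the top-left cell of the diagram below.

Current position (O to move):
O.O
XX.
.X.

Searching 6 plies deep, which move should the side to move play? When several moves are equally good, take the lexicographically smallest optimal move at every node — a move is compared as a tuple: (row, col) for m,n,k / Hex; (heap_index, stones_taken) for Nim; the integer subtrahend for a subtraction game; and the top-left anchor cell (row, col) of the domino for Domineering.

O's best at [O.O/XX./.X.]: (0,1)

p1 O@[O.O/XX./.X.]: (0,1)[OOO/XX./.X.]+1* (1,2)[O.O/XXO/.X.]-1 (2,0)[O.O/XX./OX.]-1 (2,2)[O.O/XX./.XO]-1
p2 X@[OOO/XX./.X.] terminal -1; root [O.O/XX./.X.] d6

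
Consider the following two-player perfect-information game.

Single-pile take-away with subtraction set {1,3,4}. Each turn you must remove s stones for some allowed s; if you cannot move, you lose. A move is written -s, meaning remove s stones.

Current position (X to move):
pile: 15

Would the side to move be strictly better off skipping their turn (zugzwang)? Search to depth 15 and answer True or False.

p1 X@[15]: -1[14]+1* -3[12]-1 -4[11]-1
p2 O@[14]: -1[13]-1* -3[11]-1 -4[10]-1
p3 X@[13]: -1[12]-1 -3[10]-1 -4[9]+1*
p4 O@[9]: -1[8]-1* -3[6]-1 -4[5]-1
p5 X@[8]: -1[7]+1* -3[5]-1 -4[4]-1
p6 O@[7]: -1[6]-1* -3[4]-1 -4[3]-1
p7 X@[6]: -1[5]-1 -3[3]-1 -4[2]+1*
p8 O@[2]: -1[1]-1*
p9 X@[1]: -1[0]+1*
p10 O@[0] terminal -1; root [15] d15
suppose X passes — search the same position with O to move:
pass> p1 O@[15]: -1[14]+1* -3[12]-1 -4[11]-1
pass> p2 X@[14]: -1[13]-1* -3[11]-1 -4[10]-1
pass> p3 O@[13]: -1[12]-1 -3[10]-1 -4[9]+1*
pass> p4 X@[9]: -1[8]-1* -3[6]-1 -4[5]-1
pass> p5 O@[8]: -1[7]+1* -3[5]-1 -4[4]-1
pass> p6 X@[7]: -1[6]-1* -3[4]-1 -4[3]-1
pass> p7 O@[6]: -1[5]-1 -3[3]-1 -4[2]+1*
pass> p8 X@[2]: -1[1]-1*
pass> p9 O@[1]: -1[0]+1*
pass> p10 X@[0] terminal -1; root [15] d15
for X: play +1, pass -1

zugzwang(15, X) = False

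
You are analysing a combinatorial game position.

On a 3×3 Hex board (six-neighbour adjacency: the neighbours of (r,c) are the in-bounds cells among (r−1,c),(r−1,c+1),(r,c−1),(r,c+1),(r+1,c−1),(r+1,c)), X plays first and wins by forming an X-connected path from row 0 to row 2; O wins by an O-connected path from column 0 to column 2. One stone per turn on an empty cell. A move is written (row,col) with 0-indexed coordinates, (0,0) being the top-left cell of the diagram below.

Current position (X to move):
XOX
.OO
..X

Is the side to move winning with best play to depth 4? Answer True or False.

X winning at [XOX/.OO/..X]: False

p1 X@[XOX/.OO/..X]: (1,0)[XOX/XOO/..X]-1* (2,0)[XOX/.OO/X.X]-1 (2,1)[XOX/.OO/.XX]-1
p2 O@[XOX/XOO/..X]: (2,0)[XOX/XOO/O.X]+1* (2,1)[XOX/XOO/.OX]-1
p3 X@[XOX/XOO/O.X] terminal -1; root [XOX/.OO/..X] d4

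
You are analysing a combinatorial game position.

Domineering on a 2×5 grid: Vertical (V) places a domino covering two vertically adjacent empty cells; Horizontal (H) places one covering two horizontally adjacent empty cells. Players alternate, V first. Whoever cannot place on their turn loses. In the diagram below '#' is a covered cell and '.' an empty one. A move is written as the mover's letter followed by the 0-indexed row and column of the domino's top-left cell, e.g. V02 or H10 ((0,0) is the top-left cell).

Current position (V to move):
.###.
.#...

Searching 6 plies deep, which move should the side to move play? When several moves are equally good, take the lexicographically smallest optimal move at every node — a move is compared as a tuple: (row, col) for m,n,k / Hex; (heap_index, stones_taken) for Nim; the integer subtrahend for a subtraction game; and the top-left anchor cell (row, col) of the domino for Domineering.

[.###./.#...] V move#1: V00:-1/####./##..., V04:+1/.####/.#..#*
[.####/.#..#] H move#2: H12:-1/.####/.####*
[.####/.####] V move#3: V00:+1/#####/#####*
[#####/#####] end (terminal -1, H#4); searched .###./.#... to 6

V's best at [.###./.#...]: V04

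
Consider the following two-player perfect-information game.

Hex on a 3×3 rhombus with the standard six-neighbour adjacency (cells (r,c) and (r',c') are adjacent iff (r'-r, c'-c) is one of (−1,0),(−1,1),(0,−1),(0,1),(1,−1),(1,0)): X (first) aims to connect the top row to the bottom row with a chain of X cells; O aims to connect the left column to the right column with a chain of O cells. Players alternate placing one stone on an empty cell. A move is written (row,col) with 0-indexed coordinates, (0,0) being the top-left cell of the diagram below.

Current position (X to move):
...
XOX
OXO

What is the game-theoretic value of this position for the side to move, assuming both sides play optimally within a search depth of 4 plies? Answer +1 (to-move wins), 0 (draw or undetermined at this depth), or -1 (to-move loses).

[.../XOX/OXO] X move#1: (0,0):-1/X../XOX/OXO, (0,1):-1/.X./XOX/OXO, (0,2):+1/..X/XOX/OXO*
[..X/XOX/OXO] end (terminal -1, O#2); searched .../XOX/OXO to 4

value(.../XOX/OXO, X) = +1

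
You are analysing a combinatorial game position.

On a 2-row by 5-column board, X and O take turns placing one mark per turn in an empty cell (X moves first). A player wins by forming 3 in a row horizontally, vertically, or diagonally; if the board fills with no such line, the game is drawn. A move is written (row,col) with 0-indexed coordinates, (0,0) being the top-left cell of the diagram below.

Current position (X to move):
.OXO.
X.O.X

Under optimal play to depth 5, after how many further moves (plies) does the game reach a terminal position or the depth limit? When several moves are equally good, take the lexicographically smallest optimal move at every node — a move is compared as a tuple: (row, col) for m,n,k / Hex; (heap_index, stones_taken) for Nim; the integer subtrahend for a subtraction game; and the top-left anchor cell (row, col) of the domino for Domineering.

PV length from [.OXO./X.O.X]: 4 plies

p1 X@[.OXO./X.O.X]: (0,0)[XOXO./X.O.X]+0* (0,4)[.OXOX/X.O.X]+0 (1,1)[.OXO./XXO.X]+0 (1,3)[.OXO./X.OXX]+0
p2 O@[XOXO./X.O.X]: (0,4)[XOXOO/X.O.X]+0* (1,1)[XOXO./XOO.X]+0 (1,3)[XOXO./X.OOX]+0
p3 X@[XOXOO/X.O.X]: (1,1)[XOXOO/XXO.X]+0* (1,3)[XOXOO/X.OXX]+0
p4 O@[XOXOO/XXO.X]: (1,3)[XOXOO/XXOOX]+0*
p5 X@[XOXOO/XXOOX] terminal +0; root [.OXO./X.O.X] d5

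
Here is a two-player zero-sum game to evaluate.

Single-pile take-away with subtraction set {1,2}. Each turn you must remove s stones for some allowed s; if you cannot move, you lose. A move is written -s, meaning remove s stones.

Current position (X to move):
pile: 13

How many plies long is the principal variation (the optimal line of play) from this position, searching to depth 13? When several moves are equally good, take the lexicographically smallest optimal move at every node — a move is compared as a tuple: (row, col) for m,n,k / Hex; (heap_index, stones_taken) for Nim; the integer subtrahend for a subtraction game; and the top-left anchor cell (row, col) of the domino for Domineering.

PV length from [13]: 9 plies

[13] X move#1: -1:+1/12*, -2:-1/11
[12] O move#2: -1:-1/11*, -2:-1/10
[11] X move#3: -1:-1/10, -2:+1/9*
[9] O move#4: -1:-1/8*, -2:-1/7
[8] X move#5: -1:-1/7, -2:+1/6*
[6] O move#6: -1:-1/5*, -2:-1/4
[5] X move#7: -1:-1/4, -2:+1/3*
[3] O move#8: -1:-1/2*, -2:-1/1
[2] X move#9: -1:-1/1, -2:+1/0*
[0] end (terminal -1, O#10); searched 13 to 13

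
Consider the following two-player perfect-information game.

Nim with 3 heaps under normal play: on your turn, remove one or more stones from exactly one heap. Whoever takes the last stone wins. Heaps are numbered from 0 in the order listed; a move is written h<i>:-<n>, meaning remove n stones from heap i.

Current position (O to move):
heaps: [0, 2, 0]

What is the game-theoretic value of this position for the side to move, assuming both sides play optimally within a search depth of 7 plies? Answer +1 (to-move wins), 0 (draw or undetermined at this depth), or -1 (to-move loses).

ply 1, O at (0,2,0) | h1:-1=-1→(0,1,0); h1:-2=+1→(0,0,0)*
ply 2: (0,0,0) is terminal -1 (X); from (0,2,0) depth 7

value((0,2,0), O) = +1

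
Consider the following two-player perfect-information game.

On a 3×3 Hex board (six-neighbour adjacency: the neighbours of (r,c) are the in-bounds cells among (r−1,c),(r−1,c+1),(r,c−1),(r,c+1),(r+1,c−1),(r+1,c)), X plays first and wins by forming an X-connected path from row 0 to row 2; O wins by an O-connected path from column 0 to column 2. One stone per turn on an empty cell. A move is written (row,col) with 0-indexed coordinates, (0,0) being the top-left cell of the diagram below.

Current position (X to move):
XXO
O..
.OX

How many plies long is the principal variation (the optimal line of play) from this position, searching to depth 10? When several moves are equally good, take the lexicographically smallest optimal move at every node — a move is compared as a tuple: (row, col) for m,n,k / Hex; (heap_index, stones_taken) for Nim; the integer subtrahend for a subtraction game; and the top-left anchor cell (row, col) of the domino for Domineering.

ply 1, X at XXO/O../.OX | (1,1)=+1→XXO/OX./.OX*; (1,2)=-1→XXO/O.X/.OX; (2,0)=-1→XXO/O../XOX
ply 2, O at XXO/OX./.OX | (1,2)=-1→XXO/OXO/.OX*; (2,0)=-1→XXO/OX./OOX
ply 3, X at XXO/OXO/.OX | (2,0)=+1→XXO/OXO/XOX*
ply 4: XXO/OXO/XOX is terminal -1 (O); from XXO/O../.OX depth 10

PV length from [XXO/O../.OX]: 3 plies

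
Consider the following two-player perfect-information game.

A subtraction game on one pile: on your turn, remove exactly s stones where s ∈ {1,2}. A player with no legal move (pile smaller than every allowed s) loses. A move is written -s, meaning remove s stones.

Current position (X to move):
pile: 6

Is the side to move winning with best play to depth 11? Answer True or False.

X winning at [6]: False

[6] X move#1: -1:-1/5*, -2:-1/4
[5] O move#2: -1:-1/4, -2:+1/3*
[3] X move#3: -1:-1/2*, -2:-1/1
[2] O move#4: -1:-1/1, -2:+1/0*
[0] end (terminal -1, X#5); searched 6 to 11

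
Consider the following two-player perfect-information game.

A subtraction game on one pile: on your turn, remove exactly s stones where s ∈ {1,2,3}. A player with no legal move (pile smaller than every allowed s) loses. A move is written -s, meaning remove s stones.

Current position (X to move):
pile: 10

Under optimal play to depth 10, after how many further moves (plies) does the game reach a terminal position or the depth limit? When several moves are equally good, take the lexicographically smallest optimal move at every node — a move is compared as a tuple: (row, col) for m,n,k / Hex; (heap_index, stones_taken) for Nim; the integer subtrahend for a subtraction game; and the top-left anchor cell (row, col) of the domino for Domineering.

PV length from [10]: 5 plies

ply 1, X at 10 | -1=-1→9; -2=+1→8*; -3=-1→7
ply 2, O at 8 | -1=-1→7*; -2=-1→6; -3=-1→5
ply 3, X at 7 | -1=-1→6; -2=-1→5; -3=+1→4*
ply 4, O at 4 | -1=-1→3*; -2=-1→2; -3=-1→1
ply 5, X at 3 | -1=-1→2; -2=-1→1; -3=+1→0*
ply 6: 0 is terminal -1 (O); from 10 depth 10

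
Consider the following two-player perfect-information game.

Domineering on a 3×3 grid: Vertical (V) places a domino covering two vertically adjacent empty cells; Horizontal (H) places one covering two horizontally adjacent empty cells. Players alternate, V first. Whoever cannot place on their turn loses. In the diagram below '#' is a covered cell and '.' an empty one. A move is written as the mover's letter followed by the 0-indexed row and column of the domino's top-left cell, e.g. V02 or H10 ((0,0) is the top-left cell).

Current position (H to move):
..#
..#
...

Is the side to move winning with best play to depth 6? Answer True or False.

ply 1, H at ..#/..#/... | H00=-1→###/..#/...; H10=+1→..#/###/...*; H20=-1→..#/..#/##.; H21=-1→..#/..#/.##
ply 2: ..#/###/... is terminal -1 (V); from ..#/..#/... depth 6

H winning at [..#/..#/...]: True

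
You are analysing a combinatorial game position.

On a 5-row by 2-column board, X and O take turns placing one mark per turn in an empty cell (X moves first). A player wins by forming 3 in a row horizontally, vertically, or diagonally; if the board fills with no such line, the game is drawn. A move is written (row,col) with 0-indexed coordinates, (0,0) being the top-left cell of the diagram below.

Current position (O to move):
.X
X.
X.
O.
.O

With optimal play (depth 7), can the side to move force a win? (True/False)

[.X/X./X./O./.O] O move#1: (0,0):+0/OX/X./X./O./.O*, (1,1):-1/.X/XO/X./O./.O, (2,1):-1/.X/X./XO/O./.O, (3,1):-1/.X/X./X./OO/.O, (4,0):-1/.X/X./X./O./OO
[OX/X./X./O./.O] X move#2: (1,1):+0/OX/XX/X./O./.O*, (2,1):+0/OX/X./XX/O./.O, (3,1):+0/OX/X./X./OX/.O, (4,0):+0/OX/X./X./O./XO
[OX/XX/X./O./.O] O move#3: (2,1):+0/OX/XX/XO/O./.O*, (3,1):-1/OX/XX/X./OO/.O, (4,0):-1/OX/XX/X./O./OO
[OX/XX/XO/O./.O] X move#4: (3,1):+0/OX/XX/XO/OX/.O*, (4,0):-1/OX/XX/XO/O./XO
[OX/XX/XO/OX/.O] O move#5: (4,0):+0/OX/XX/XO/OX/OO*
[OX/XX/XO/OX/OO] end (terminal +0, X#6); searched .X/X./X./O./.O to 7

O winning at [.X/X./X./O./.O]: False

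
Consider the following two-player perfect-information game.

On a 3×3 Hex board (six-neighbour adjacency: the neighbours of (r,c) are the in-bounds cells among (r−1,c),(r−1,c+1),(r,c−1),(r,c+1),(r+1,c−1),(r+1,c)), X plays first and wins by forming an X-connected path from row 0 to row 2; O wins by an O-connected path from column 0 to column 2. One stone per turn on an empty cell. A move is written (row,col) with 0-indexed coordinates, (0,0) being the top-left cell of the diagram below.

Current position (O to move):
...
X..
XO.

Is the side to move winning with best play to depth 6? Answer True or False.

[.../X../XO.] O move#1: (0,0):-1/O../X../XO.*, (0,1):-1/.O./X../XO., (0,2):-1/..O/X../XO., (1,1):-1/.../XO./XO., (1,2):-1/.../X.O/XO., (2,2):-1/.../X../XOO
[O../X../XO.] X move#2: (0,1):+1/OX./X../XO.*, (0,2):+1/O.X/X../XO., (1,1):+1/O../XX./XO., (1,2):+1/O../X.X/XO., (2,2):+1/O../X../XOX
[OX./X../XO.] end (terminal -1, O#3); searched .../X../XO. to 6

O winning at [.../X../XO.]: False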